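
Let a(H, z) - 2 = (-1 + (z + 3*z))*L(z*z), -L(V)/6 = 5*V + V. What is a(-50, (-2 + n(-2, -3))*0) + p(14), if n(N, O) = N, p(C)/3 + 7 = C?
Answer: 23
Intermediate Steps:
p(C) = -21 + 3*C
L(V) = -36*V (L(V) = -6*(5*V + V) = -36*V)
a(H, z) = 2 - 36*z²*(-1 + 4*z) (a(H, z) = 2 + (-1 + (z + 3*z))*(-36*z*z) = 2 + (-1 + 4*z)*(-36*z²) = 2 - 36*z²*(-1 + 4*z))
a(-50, (-2 + n(-2, -3))*0) + p(14) = (2 - 144*((-2 - 2)*0)³ + 36*((-2 - 2)*0)²) + (-21 + 3*14) = (2 - 144*(-4*0)³ + 36*(-4*0)²) + (-21 + 42) = (2 - 144*0³ + 36*0²) + 21 = (2 - 144*0 + 36*0) + 21 = (2 + 0 + 0) + 21 = 2 + 21 = 23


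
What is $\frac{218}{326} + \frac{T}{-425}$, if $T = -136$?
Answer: $\frac{4029}{4075} \approx 0.98871$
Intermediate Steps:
$\frac{218}{326} + \frac{T}{-425} = \frac{218}{326} - \frac{136}{-425} = 218 \cdot \frac{1}{326} - - \frac{8}{25} = \frac{109}{163} + \frac{8}{25} = \frac{4029}{4075}$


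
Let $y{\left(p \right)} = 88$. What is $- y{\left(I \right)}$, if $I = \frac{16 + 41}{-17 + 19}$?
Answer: $-88$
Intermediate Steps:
$I = \frac{57}{2} \approx 28.5$
$- y{\left(I \right)} = \left(-1\right) 88 = -88$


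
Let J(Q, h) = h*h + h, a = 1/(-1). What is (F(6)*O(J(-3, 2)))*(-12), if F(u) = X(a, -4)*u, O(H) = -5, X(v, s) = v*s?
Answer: 1440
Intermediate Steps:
a = -1
J(Q, h) = h + h² (J(Q, h) = h² + h = h + h²)
X(v, s) = s*v
F(u) = 4*u (F(u) = (-4*(-1))*u = 4*u)
(F(6)*O(J(-3, 2)))*(-12) = ((4*6)*(-5))*(-12) = (24*(-5))*(-12) = -120*(-12) = 1440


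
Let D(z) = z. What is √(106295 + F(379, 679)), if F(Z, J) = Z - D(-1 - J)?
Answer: √107354 ≈ 327.65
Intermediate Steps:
F(Z, J) = 1 + J + Z (F(Z, J) = Z - (-1 - J) = Z + (1 + J) = 1 + J + Z)
√(106295 + F(379, 679)) = √(106295 + (1 + 679 + 379)) = √(106295 + 1059) = √107354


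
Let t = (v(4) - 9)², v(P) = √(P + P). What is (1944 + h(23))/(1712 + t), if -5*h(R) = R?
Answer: 17464297/16205045 + 349092*√2/16205045 ≈ 1.1082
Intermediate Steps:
h(R) = -R/5
v(P) = √2*√P (v(P) = √(2*P) = √2*√P)
t = (-9 + 2*√2)² (t = (√2*√4 - 9)² = (√2*2 - 9)² = (2*√2 - 9)² = (-9 + 2*√2)² ≈ 38.088)
(1944 + h(23))/(1712 + t) = (1944 - ⅕*23)/(1712 + (89 - 36*√2)) = (1944 - 23/5)/(1801 - 36*√2) = 9697/(5*(1801 - 36*√2))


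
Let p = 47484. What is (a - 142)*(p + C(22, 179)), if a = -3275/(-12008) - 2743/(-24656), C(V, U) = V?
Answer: -124489909081327/18504328 ≈ -6.7276e+6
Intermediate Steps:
a = 14210793/37008656 (a = -3275*(-1/12008) - 2743*(-1/24656) = 3275/12008 + 2743/24656 = 14210793/37008656 ≈ 0.38399)
(a - 142)*(p + C(22, 179)) = (14210793/37008656 - 142)*(47484 + 22) = -5241018359/37008656*47506 = -124489909081327/18504328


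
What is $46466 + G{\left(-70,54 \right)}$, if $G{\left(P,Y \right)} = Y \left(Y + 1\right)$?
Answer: $49436$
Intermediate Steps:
$G{\left(P,Y \right)} = Y \left(1 + Y\right)$
$46466 + G{\left(-70,54 \right)} = 46466 + 54 \left(1 + 54\right) = 46466 + 54 \cdot 55 = 46466 + 2970 = 49436$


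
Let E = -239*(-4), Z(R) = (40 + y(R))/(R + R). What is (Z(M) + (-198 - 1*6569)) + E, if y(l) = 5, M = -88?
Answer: -1022781/176 ≈ -5811.3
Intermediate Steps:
Z(R) = 45/(2*R) (Z(R) = (40 + 5)/(R + R) = 45/((2*R)) = 45*(1/(2*R)) = 45/(2*R))
E = 956
(Z(M) + (-198 - 1*6569)) + E = ((45/2)/(-88) + (-198 - 1*6569)) + 956 = ((45/2)*(-1/88) + (-198 - 6569)) + 956 = (-45/176 - 6767) + 956 = -1191037/176 + 956 = -1022781/176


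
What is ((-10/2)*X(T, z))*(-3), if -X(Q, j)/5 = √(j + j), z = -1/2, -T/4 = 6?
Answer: -75*I ≈ -75.0*I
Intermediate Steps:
T = -24 (T = -4*6 = -24)
z = -½ (z = -1/2 = -1*½ = -½ ≈ -0.50000)
X(Q, j) = -5*√2*√j (X(Q, j) = -5*√(j + j) = -5*√2*√j)
((-10/2)*X(T, z))*(-3) = ((-10/2)*(-5*√2*√(-½)))*(-3) = ((-10*½)*(-5*√2*I*√2/2))*(-3) = -(-25)*I*(-3) = (25*I)*(-3) = -75*I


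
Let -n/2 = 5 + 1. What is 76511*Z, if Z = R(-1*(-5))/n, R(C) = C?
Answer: -382555/12 ≈ -31880.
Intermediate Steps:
n = -12 (n = -2*(5 + 1) = -2*6 = -12)
Z = -5/12 (Z = -1*(-5)/(-12) = 5*(-1/12) = -5/12 ≈ -0.41667)
76511*Z = 76511*(-5/12) = -382555/12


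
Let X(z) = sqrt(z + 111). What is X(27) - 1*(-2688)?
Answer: 2688 + sqrt(138) ≈ 2699.7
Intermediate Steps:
X(z) = sqrt(111 + z)
X(27) - 1*(-2688) = sqrt(111 + 27) - 1*(-2688) = sqrt(138) + 2688 = 2688 + sqrt(138)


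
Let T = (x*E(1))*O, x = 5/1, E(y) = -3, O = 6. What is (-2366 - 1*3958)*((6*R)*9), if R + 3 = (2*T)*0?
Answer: 1024488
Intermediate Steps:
x = 5 (x = 5*1 = 5)
T = -90 (T = (5*(-3))*6 = -15*6 = -90)
R = -3 (R = -3 + (2*(-90))*0 = -3 - 180*0 = -3 + 0 = -3)
(-2366 - 1*3958)*((6*R)*9) = (-2366 - 1*3958)*((6*(-3))*9) = (-2366 - 3958)*(-18*9) = -6324*(-162) = 1024488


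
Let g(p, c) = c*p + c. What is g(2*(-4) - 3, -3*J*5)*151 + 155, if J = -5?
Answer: -113095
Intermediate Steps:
g(p, c) = c + c*p
g(2*(-4) - 3, -3*J*5)*151 + 155 = ((-3*(-5)*5)*(1 + (2*(-4) - 3)))*151 + 155 = ((15*5)*(1 + (-8 - 3)))*151 + 155 = (75*(1 - 11))*151 + 155 = (75*(-10))*151 + 155 = -750*151 + 155 = -113250 + 155 = -113095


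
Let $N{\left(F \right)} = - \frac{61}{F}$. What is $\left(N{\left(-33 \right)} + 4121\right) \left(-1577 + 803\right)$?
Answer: $- \frac{35101932}{11} \approx -3.1911 \cdot 10^{6}$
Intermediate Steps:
$\left(N{\left(-33 \right)} + 4121\right) \left(-1577 + 803\right) = \left(- \frac{61}{-33} + 4121\right) \left(-1577 + 803\right) = \left(\left(-61\right) \left(- \frac{1}{33}\right) + 4121\right) \left(-774\right) = \left(\frac{61}{33} + 4121\right) \left(-774\right) = \frac{136054}{33} \left(-774\right) = - \frac{35101932}{11}$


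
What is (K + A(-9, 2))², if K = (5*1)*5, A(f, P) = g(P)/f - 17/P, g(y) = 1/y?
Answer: 21904/81 ≈ 270.42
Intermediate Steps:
A(f, P) = -17/P + 1/(P*f) (A(f, P) = 1/(P*f) - 17/P = -17/P + 1/(P*f))
K = 25 (K = 5*5 = 25)
(K + A(-9, 2))² = (25 + (1 - 17*(-9))/(2*(-9)))² = (25 + (½)*(-⅑)*(1 + 153))² = (25 + (½)*(-⅑)*154)² = (25 - 77/9)² = (148/9)² = 21904/81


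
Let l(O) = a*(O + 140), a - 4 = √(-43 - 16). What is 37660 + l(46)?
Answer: 38404 + 186*I*√59 ≈ 38404.0 + 1428.7*I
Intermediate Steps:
a = 4 + I*√59 (a = 4 + √(-43 - 16) = 4 + √(-59) = 4 + I*√59 ≈ 4.0 + 7.6811*I)
l(O) = (4 + I*√59)*(140 + O) (l(O) = (4 + I*√59)*(O + 140) = (4 + I*√59)*(140 + O))
37660 + l(46) = 37660 + (4 + I*√59)*(140 + 46) = 37660 + (4 + I*√59)*186 = 37660 + (744 + 186*I*√59) = 38404 + 186*I*√59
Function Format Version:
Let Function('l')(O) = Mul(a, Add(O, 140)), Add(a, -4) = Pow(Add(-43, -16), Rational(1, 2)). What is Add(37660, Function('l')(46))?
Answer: Add(38404, Mul(186, I, Pow(59, Rational(1, 2)))) ≈ Add(38404., Mul(1428.7, I))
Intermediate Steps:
a = Add(4, Mul(I, Pow(59, Rational(1, 2)))) (a = Add(4, Pow(Add(-43, -16), Rational(1, 2))) = Add(4, Pow(-59, Rational(1, 2))) = Add(4, Mul(I, Pow(59, Rational(1, 2)))) ≈ Add(4.0000, Mul(7.6811, I)))
Function('l')(O) = Mul(Add(4, Mul(I, Pow(59, Rational(1, 2)))), Add(140, O)) (Function('l')(O) = Mul(Add(4, Mul(I, Pow(59, Rational(1, 2)))), Add(O, 140)) = Mul(Add(4, Mul(I, Pow(59, Rational(1, 2)))), Add(140, O)))
Add(37660, Function('l')(46)) = Add(37660, Mul(Add(4, Mul(I, Pow(59, Rational(1, 2)))), Add(140, 46))) = Add(37660, Mul(Add(4, Mul(I, Pow(59, Rational(1, 2)))), 186)) = Add(37660, Add(744, Mul(186, I, Pow(59, Rational(1, 2))))) = Add(38404, Mul(186, I, Pow(59, Rational(1, 2))))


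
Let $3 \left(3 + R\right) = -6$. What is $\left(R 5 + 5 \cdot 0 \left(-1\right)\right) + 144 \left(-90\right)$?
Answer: $-12985$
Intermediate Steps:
$R = -5$ ($R = -3 + \frac{1}{3} \left(-6\right) = -3 - 2 = -5$)
$\left(R 5 + 5 \cdot 0 \left(-1\right)\right) + 144 \left(-90\right) = \left(\left(-5\right) 5 + 5 \cdot 0 \left(-1\right)\right) + 144 \left(-90\right) = \left(-25 + 0 \left(-1\right)\right) - 12960 = \left(-25 + 0\right) - 12960 = -25 - 12960 = -12985$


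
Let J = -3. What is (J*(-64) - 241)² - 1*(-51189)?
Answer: 53590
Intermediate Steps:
(J*(-64) - 241)² - 1*(-51189) = (-3*(-64) - 241)² - 1*(-51189) = (192 - 241)² + 51189 = (-49)² + 51189 = 2401 + 51189 = 53590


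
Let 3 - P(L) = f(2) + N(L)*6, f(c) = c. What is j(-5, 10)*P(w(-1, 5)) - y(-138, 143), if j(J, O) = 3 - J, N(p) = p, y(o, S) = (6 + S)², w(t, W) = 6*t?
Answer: -21905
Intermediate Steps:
P(L) = 1 - 6*L (P(L) = 3 - (2 + L*6) = 3 - (2 + 6*L) = 3 + (-2 - 6*L) = 1 - 6*L)
j(-5, 10)*P(w(-1, 5)) - y(-138, 143) = (3 - 1*(-5))*(1 - 36*(-1)) - (6 + 143)² = (3 + 5)*(1 - 6*(-6)) - 1*149² = 8*(1 + 36) - 1*22201 = 8*37 - 22201 = 296 - 22201 = -21905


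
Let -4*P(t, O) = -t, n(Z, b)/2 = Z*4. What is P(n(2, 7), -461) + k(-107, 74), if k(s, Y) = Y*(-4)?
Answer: -292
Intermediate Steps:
n(Z, b) = 8*Z (n(Z, b) = 2*(Z*4) = 2*(4*Z) = 8*Z)
P(t, O) = t/4 (P(t, O) = -(-1)*t/4 = t/4)
k(s, Y) = -4*Y
P(n(2, 7), -461) + k(-107, 74) = (8*2)/4 - 4*74 = (1/4)*16 - 296 = 4 - 296 = -292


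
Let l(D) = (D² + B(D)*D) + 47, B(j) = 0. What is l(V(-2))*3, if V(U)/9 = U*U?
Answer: 4029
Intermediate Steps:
V(U) = 9*U² (V(U) = 9*(U*U) = 9*U²)
l(D) = 47 + D² (l(D) = (D² + 0*D) + 47 = (D² + 0) + 47 = D² + 47 = 47 + D²)
l(V(-2))*3 = (47 + (9*(-2)²)²)*3 = (47 + (9*4)²)*3 = (47 + 36²)*3 = (47 + 1296)*3 = 1343*3 = 4029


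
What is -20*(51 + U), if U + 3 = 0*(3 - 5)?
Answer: -960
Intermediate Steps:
U = -3 (U = -3 + 0*(3 - 5) = -3 + 0*(-2) = -3 + 0 = -3)
-20*(51 + U) = -20*(51 - 3) = -20*48 = -960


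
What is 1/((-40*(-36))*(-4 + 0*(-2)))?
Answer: -1/5760 ≈ -0.00017361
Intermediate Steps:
1/((-40*(-36))*(-4 + 0*(-2))) = 1/(1440*(-4 + 0)) = 1/(1440*(-4)) = 1/(-5760) = -1/5760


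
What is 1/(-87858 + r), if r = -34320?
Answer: -1/122178 ≈ -8.1848e-6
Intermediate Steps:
1/(-87858 + r) = 1/(-87858 - 34320) = 1/(-122178) = -1/122178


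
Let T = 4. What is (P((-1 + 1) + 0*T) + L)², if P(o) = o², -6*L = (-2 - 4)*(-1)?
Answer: 1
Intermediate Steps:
L = -1 (L = -(-2 - 4)*(-1)/6 = -(-1)*(-1) = -⅙*6 = -1)
(P((-1 + 1) + 0*T) + L)² = (((-1 + 1) + 0*4)² - 1)² = ((0 + 0)² - 1)² = (0² - 1)² = (0 - 1)² = (-1)² = 1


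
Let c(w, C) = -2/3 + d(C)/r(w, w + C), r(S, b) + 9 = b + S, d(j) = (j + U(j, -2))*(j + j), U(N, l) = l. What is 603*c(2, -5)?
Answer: -4623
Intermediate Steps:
d(j) = 2*j*(-2 + j) (d(j) = (j - 2)*(j + j) = (-2 + j)*(2*j) = 2*j*(-2 + j))
r(S, b) = -9 + S + b (r(S, b) = -9 + (b + S) = -9 + (S + b) = -9 + S + b)
c(w, C) = -⅔ + 2*C*(-2 + C)/(-9 + C + 2*w) (c(w, C) = -2/3 + (2*C*(-2 + C))/(-9 + w + (w + C)) = -2*⅓ + (2*C*(-2 + C))/(-9 + w + (C + w)) = -⅔ + (2*C*(-2 + C))/(-9 + C + 2*w) = -⅔ + 2*C*(-2 + C)/(-9 + C + 2*w))
603*c(2, -5) = 603*(2*(9 - 7*(-5) - 2*2 + 3*(-5)²)/(3*(-9 - 5 + 2*2))) = 603*(2*(9 + 35 - 4 + 3*25)/(3*(-9 - 5 + 4))) = 603*((⅔)*(9 + 35 - 4 + 75)/(-10)) = 603*((⅔)*(-⅒)*115) = 603*(-23/3) = -4623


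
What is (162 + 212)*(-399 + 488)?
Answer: 33286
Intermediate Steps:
(162 + 212)*(-399 + 488) = 374*89 = 33286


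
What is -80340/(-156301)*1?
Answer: 80340/156301 ≈ 0.51401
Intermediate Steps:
-80340/(-156301)*1 = -80340*(-1/156301)*1 = (80340/156301)*1 = 80340/156301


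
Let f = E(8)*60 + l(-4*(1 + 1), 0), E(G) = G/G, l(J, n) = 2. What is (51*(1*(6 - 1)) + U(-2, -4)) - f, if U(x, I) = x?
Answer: 191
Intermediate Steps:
E(G) = 1
f = 62 (f = 1*60 + 2 = 60 + 2 = 62)
(51*(1*(6 - 1)) + U(-2, -4)) - f = (51*(1*(6 - 1)) - 2) - 1*62 = (51*(1*5) - 2) - 62 = (51*5 - 2) - 62 = (255 - 2) - 62 = 253 - 62 = 191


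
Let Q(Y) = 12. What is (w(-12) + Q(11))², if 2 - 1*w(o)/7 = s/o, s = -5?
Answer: 76729/144 ≈ 532.84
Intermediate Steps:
w(o) = 14 + 35/o (w(o) = 14 - (-35)/o = 14 + 35/o)
(w(-12) + Q(11))² = ((14 + 35/(-12)) + 12)² = ((14 + 35*(-1/12)) + 12)² = ((14 - 35/12) + 12)² = (133/12 + 12)² = (277/12)² = 76729/144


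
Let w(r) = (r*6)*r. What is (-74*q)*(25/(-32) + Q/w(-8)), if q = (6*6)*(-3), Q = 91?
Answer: -69597/16 ≈ -4349.8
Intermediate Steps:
w(r) = 6*r**2 (w(r) = (6*r)*r = 6*r**2)
q = -108 (q = 36*(-3) = -108)
(-74*q)*(25/(-32) + Q/w(-8)) = (-74*(-108))*(25/(-32) + 91/((6*(-8)**2))) = 7992*(25*(-1/32) + 91/((6*64))) = 7992*(-25/32 + 91/384) = 7992*(-209/384) = -69597/16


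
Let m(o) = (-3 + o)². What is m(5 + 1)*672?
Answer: 6048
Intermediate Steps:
m(5 + 1)*672 = (-3 + (5 + 1))²*672 = (-3 + 6)²*672 = 3²*672 = 9*672 = 6048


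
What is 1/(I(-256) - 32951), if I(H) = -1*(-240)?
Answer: -1/32711 ≈ -3.0571e-5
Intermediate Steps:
I(H) = 240
1/(I(-256) - 32951) = 1/(240 - 32951) = 1/(-32711) = -1/32711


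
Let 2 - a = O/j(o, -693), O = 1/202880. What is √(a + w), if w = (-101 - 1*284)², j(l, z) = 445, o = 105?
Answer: √755102365227226774/2257040 ≈ 385.00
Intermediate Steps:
w = 148225 (w = (-101 - 284)² = (-385)² = 148225)
O = 1/202880 ≈ 4.9290e-6
a = 180563199/90281600 (a = 2 - 1/(202880*445) = 2 - 1*1/90281600 = 2 - 1/90281600 = 180563199/90281600 ≈ 2.0000)
√(a + w) = √(180563199/90281600 + 148225) = √(13382170723199/90281600) = √755102365227226774/2257040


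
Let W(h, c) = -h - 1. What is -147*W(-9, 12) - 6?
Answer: -1182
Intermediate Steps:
W(h, c) = -1 - h
-147*W(-9, 12) - 6 = -147*(-1 - 1*(-9)) - 6 = -147*(-1 + 9) - 6 = -147*8 - 6 = -1176 - 6 = -1182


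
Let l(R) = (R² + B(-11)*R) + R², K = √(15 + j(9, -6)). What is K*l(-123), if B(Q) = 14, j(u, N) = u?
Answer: 57072*√6 ≈ 1.3980e+5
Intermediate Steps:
K = 2*√6 (K = √(15 + 9) = √24 = 2*√6 ≈ 4.8990)
l(R) = 2*R² + 14*R (l(R) = (R² + 14*R) + R² = 2*R² + 14*R)
K*l(-123) = (2*√6)*(2*(-123)*(7 - 123)) = (2*√6)*(2*(-123)*(-116)) = (2*√6)*28536 = 57072*√6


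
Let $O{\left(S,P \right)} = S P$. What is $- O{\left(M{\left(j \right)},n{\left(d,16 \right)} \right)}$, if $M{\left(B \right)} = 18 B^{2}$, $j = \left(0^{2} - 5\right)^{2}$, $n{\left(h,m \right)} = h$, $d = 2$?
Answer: $-22500$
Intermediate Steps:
$j = 25$ ($j = \left(0 - 5\right)^{2} = \left(-5\right)^{2} = 25$)
$O{\left(S,P \right)} = P S$
$- O{\left(M{\left(j \right)},n{\left(d,16 \right)} \right)} = - 2 \cdot 18 \cdot 25^{2} = - 2 \cdot 18 \cdot 625 = - 2 \cdot 11250 = \left(-1\right) 22500 = -22500$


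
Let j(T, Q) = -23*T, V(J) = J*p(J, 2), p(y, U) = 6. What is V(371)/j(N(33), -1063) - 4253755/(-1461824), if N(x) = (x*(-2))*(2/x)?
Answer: 911341421/33621952 ≈ 27.106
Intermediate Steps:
N(x) = -4 (N(x) = (-2*x)*(2/x) = -4)
V(J) = 6*J (V(J) = J*6 = 6*J)
V(371)/j(N(33), -1063) - 4253755/(-1461824) = (6*371)/((-23*(-4))) - 4253755/(-1461824) = 2226/92 - 4253755*(-1/1461824) = 2226*(1/92) + 4253755/1461824 = 1113/46 + 4253755/1461824 = 911341421/33621952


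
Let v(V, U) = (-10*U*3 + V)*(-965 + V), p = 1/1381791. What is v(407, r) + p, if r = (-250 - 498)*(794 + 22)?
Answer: -14118846705159965/1381791 ≈ -1.0218e+10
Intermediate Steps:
r = -610368 (r = -748*816 = -610368)
p = 1/1381791 ≈ 7.2370e-7
v(V, U) = (-965 + V)*(V - 30*U) (v(V, U) = (-30*U + V)*(-965 + V) = (V - 30*U)*(-965 + V) = (-965 + V)*(V - 30*U))
v(407, r) + p = (407² - 965*407 + 28950*(-610368) - 30*(-610368)*407) + 1/1381791 = (165649 - 392755 - 17670153600 + 7452593280) + 1/1381791 = -10217787426 + 1/1381791 = -14118846705159965/1381791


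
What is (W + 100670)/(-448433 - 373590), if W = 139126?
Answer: -239796/822023 ≈ -0.29171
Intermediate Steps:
(W + 100670)/(-448433 - 373590) = (139126 + 100670)/(-448433 - 373590) = 239796/(-822023) = 239796*(-1/822023) = -239796/822023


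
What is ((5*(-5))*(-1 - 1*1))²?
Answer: 2500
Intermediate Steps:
((5*(-5))*(-1 - 1*1))² = (-25*(-1 - 1))² = (-25*(-2))² = 50² = 2500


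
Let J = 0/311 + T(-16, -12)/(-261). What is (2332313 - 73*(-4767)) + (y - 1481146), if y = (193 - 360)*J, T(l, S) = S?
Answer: 104326078/87 ≈ 1.1992e+6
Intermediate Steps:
J = 4/87 (J = 0/311 - 12/(-261) = 0*(1/311) - 12*(-1/261) = 0 + 4/87 = 4/87 ≈ 0.045977)
y = -668/87 (y = (193 - 360)*(4/87) = -167*4/87 = -668/87 ≈ -7.6782)
(2332313 - 73*(-4767)) + (y - 1481146) = (2332313 - 73*(-4767)) + (-668/87 - 1481146) = (2332313 + 347991) - 128860370/87 = 2680304 - 128860370/87 = 104326078/87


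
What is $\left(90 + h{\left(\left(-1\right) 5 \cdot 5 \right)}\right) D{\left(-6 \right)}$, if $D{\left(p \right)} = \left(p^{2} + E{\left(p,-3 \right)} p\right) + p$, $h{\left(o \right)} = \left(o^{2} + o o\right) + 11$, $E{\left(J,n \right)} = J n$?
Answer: $-105378$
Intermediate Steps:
$h{\left(o \right)} = 11 + 2 o^{2}$ ($h{\left(o \right)} = \left(o^{2} + o^{2}\right) + 11 = 2 o^{2} + 11 = 11 + 2 o^{2}$)
$D{\left(p \right)} = p - 2 p^{2}$ ($D{\left(p \right)} = \left(p^{2} + p \left(-3\right) p\right) + p = \left(p^{2} + - 3 p p\right) + p = \left(p^{2} - 3 p^{2}\right) + p = - 2 p^{2} + p = p - 2 p^{2}$)
$\left(90 + h{\left(\left(-1\right) 5 \cdot 5 \right)}\right) D{\left(-6 \right)} = \left(90 + \left(11 + 2 \left(\left(-1\right) 5 \cdot 5\right)^{2}\right)\right) \left(- 6 \left(1 - -12\right)\right) = \left(90 + \left(11 + 2 \left(\left(-5\right) 5\right)^{2}\right)\right) \left(- 6 \left(1 + 12\right)\right) = \left(90 + \left(11 + 2 \left(-25\right)^{2}\right)\right) \left(\left(-6\right) 13\right) = \left(90 + \left(11 + 2 \cdot 625\right)\right) \left(-78\right) = \left(90 + \left(11 + 1250\right)\right) \left(-78\right) = \left(90 + 1261\right) \left(-78\right) = 1351 \left(-78\right) = -105378$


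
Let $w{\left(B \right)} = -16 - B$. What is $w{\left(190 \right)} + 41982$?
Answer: $41776$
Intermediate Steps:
$w{\left(190 \right)} + 41982 = \left(-16 - 190\right) + 41982 = -206 + 41982 = 41776$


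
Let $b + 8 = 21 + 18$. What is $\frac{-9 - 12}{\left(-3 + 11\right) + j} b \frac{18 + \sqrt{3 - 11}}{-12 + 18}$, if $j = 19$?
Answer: $- \frac{217}{3} - \frac{217 i \sqrt{2}}{27} \approx -72.333 - 11.366 i$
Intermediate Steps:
$b = 31$ ($b = -8 + \left(21 + 18\right) = -8 + 39 = 31$)
$\frac{-9 - 12}{\left(-3 + 11\right) + j} b \frac{18 + \sqrt{3 - 11}}{-12 + 18} = \frac{-9 - 12}{\left(-3 + 11\right) + 19} \cdot 31 \frac{18 + \sqrt{3 - 11}}{-12 + 18} = - \frac{21}{8 + 19} \cdot 31 \frac{18 + \sqrt{-8}}{6} = - \frac{21}{27} \cdot 31 \left(18 + 2 i \sqrt{2}\right) \frac{1}{6} = \left(-21\right) \frac{1}{27} \cdot 31 \left(3 + \frac{i \sqrt{2}}{3}\right) = \left(- \frac{7}{9}\right) 31 \left(3 + \frac{i \sqrt{2}}{3}\right) = - \frac{217 \left(3 + \frac{i \sqrt{2}}{3}\right)}{9} = - \frac{217}{3} - \frac{217 i \sqrt{2}}{27}$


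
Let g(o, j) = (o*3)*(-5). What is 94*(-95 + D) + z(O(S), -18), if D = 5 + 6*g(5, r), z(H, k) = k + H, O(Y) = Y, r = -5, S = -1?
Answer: -50779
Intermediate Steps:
g(o, j) = -15*o (g(o, j) = (3*o)*(-5) = -15*o)
z(H, k) = H + k
D = -445 (D = 5 + 6*(-15*5) = 5 + 6*(-75) = 5 - 450 = -445)
94*(-95 + D) + z(O(S), -18) = 94*(-95 - 445) + (-1 - 18) = 94*(-540) - 19 = -50760 - 19 = -50779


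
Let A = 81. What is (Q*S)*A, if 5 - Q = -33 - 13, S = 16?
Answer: 66096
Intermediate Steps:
Q = 51 (Q = 5 - (-33 - 13) = 5 - 1*(-46) = 5 + 46 = 51)
(Q*S)*A = (51*16)*81 = 816*81 = 66096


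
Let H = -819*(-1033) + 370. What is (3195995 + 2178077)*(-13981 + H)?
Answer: 4473463517952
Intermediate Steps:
H = 846397 (H = 846027 + 370 = 846397)
(3195995 + 2178077)*(-13981 + H) = (3195995 + 2178077)*(-13981 + 846397) = 5374072*832416 = 4473463517952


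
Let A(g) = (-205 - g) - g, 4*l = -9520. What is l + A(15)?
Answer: -2615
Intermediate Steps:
l = -2380 (l = (¼)*(-9520) = -2380)
A(g) = -205 - 2*g
l + A(15) = -2380 + (-205 - 2*15) = -2380 + (-205 - 30) = -2380 - 235 = -2615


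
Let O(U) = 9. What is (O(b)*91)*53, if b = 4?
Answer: 43407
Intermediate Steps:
(O(b)*91)*53 = (9*91)*53 = 819*53 = 43407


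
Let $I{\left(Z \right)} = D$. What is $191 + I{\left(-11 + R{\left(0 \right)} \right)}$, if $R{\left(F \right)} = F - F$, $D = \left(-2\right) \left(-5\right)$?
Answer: $201$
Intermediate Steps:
$D = 10$
$R{\left(F \right)} = 0$
$I{\left(Z \right)} = 10$
$191 + I{\left(-11 + R{\left(0 \right)} \right)} = 191 + 10 = 201$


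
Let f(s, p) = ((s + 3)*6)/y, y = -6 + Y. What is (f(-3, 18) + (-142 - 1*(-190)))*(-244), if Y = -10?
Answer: -11712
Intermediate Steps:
y = -16 (y = -6 - 10 = -16)
f(s, p) = -9/8 - 3*s/8 (f(s, p) = ((s + 3)*6)/(-16) = ((3 + s)*6)*(-1/16) = (18 + 6*s)*(-1/16) = -9/8 - 3*s/8)
(f(-3, 18) + (-142 - 1*(-190)))*(-244) = ((-9/8 - 3/8*(-3)) + (-142 - 1*(-190)))*(-244) = ((-9/8 + 9/8) + (-142 + 190))*(-244) = (0 + 48)*(-244) = 48*(-244) = -11712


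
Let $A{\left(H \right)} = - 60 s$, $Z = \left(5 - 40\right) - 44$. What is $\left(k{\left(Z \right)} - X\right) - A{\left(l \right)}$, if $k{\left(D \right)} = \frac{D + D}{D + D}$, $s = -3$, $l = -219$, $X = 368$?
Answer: $-547$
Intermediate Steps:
$Z = -79$ ($Z = -35 - 44 = -79$)
$k{\left(D \right)} = 1$ ($k{\left(D \right)} = \frac{2 D}{2 D} = 2 D \frac{1}{2 D} = 1$)
$A{\left(H \right)} = 180$ ($A{\left(H \right)} = \left(-60\right) \left(-3\right) = 180$)
$\left(k{\left(Z \right)} - X\right) - A{\left(l \right)} = \left(1 - 368\right) - 180 = -367 - 180 = -547$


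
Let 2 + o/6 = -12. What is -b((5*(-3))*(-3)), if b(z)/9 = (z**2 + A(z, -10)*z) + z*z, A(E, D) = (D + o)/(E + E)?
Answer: -36027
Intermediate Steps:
o = -84 (o = -12 + 6*(-12) = -12 - 72 = -84)
A(E, D) = (-84 + D)/(2*E) (A(E, D) = (D - 84)/(E + E) = (-84 + D)/((2*E)) = (-84 + D)*(1/(2*E)) = (-84 + D)/(2*E))
b(z) = -423 + 18*z**2 (b(z) = 9*((z**2 + ((-84 - 10)/(2*z))*z) + z*z) = 9*((z**2 + ((1/2)*(-94)/z)*z) + z**2) = 9*((z**2 + (-47/z)*z) + z**2) = 9*((z**2 - 47) + z**2) = 9*((-47 + z**2) + z**2) = 9*(-47 + 2*z**2) = -423 + 18*z**2)
-b((5*(-3))*(-3)) = -(-423 + 18*((5*(-3))*(-3))**2) = -(-423 + 18*(-15*(-3))**2) = -(-423 + 18*45**2) = -(-423 + 18*2025) = -(-423 + 36450) = -1*36027 = -36027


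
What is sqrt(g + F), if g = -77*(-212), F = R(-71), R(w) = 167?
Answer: sqrt(16491) ≈ 128.42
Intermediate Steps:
F = 167
g = 16324
sqrt(g + F) = sqrt(16324 + 167) = sqrt(16491)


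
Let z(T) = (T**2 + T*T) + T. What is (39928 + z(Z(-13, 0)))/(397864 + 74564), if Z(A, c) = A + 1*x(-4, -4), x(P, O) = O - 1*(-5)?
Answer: 10051/118107 ≈ 0.085101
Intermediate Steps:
x(P, O) = 5 + O (x(P, O) = O + 5 = 5 + O)
Z(A, c) = 1 + A (Z(A, c) = A + 1*(5 - 4) = A + 1*1 = A + 1 = 1 + A)
z(T) = T + 2*T**2 (z(T) = (T**2 + T**2) + T = 2*T**2 + T = T + 2*T**2)
(39928 + z(Z(-13, 0)))/(397864 + 74564) = (39928 + (1 - 13)*(1 + 2*(1 - 13)))/(397864 + 74564) = (39928 - 12*(1 + 2*(-12)))/472428 = (39928 - 12*(1 - 24))*(1/472428) = (39928 - 12*(-23))*(1/472428) = (39928 + 276)*(1/472428) = 40204*(1/472428) = 10051/118107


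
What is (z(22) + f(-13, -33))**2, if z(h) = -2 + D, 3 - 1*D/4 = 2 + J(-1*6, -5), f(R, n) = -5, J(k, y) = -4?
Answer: 169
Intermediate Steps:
D = 20 (D = 12 - 4*(2 - 4) = 12 - 4*(-2) = 12 + 8 = 20)
z(h) = 18 (z(h) = -2 + 20 = 18)
(z(22) + f(-13, -33))**2 = (18 - 5)**2 = 13**2 = 169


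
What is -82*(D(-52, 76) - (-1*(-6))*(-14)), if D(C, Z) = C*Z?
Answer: 317176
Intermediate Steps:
-82*(D(-52, 76) - (-1*(-6))*(-14)) = -82*(-52*76 - (-1*(-6))*(-14)) = -82*(-3952 - 6*(-14)) = -82*(-3952 - 1*(-84)) = -82*(-3952 + 84) = -82*(-3868) = 317176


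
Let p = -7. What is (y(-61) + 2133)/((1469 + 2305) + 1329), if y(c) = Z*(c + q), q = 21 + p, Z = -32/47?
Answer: 2165/5103 ≈ 0.42426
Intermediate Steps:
Z = -32/47 (Z = -32*1/47 = -32/47 ≈ -0.68085)
q = 14 (q = 21 - 7 = 14)
y(c) = -448/47 - 32*c/47 (y(c) = -32*(c + 14)/47 = -32*(14 + c)/47 = -448/47 - 32*c/47)
(y(-61) + 2133)/((1469 + 2305) + 1329) = ((-448/47 - 32/47*(-61)) + 2133)/((1469 + 2305) + 1329) = ((-448/47 + 1952/47) + 2133)/(3774 + 1329) = (32 + 2133)/5103 = 2165*(1/5103) = 2165/5103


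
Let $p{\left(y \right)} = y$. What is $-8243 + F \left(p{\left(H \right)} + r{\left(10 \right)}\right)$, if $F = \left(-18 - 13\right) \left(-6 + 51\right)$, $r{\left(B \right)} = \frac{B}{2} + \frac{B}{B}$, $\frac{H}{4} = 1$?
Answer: $-22193$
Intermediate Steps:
$H = 4$ ($H = 4 \cdot 1 = 4$)
$r{\left(B \right)} = 1 + \frac{B}{2}$ ($r{\left(B \right)} = B \frac{1}{2} + 1 = \frac{B}{2} + 1 = 1 + \frac{B}{2}$)
$F = -1395$ ($F = \left(-31\right) 45 = -1395$)
$-8243 + F \left(p{\left(H \right)} + r{\left(10 \right)}\right) = -8243 - 1395 \left(4 + \left(1 + \frac{1}{2} \cdot 10\right)\right) = -8243 - 1395 \left(4 + \left(1 + 5\right)\right) = -8243 - 1395 \left(4 + 6\right) = -8243 - 13950 = -22193$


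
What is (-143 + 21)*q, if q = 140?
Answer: -17080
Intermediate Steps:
(-143 + 21)*q = (-143 + 21)*140 = -122*140 = -17080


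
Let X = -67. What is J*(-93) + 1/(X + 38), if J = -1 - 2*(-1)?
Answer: -2698/29 ≈ -93.034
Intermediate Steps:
J = 1 (J = -1 + 2 = 1)
J*(-93) + 1/(X + 38) = 1*(-93) + 1/(-67 + 38) = -93 + 1/(-29) = -93 - 1/29 = -2698/29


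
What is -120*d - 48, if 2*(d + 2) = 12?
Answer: -528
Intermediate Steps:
d = 4 (d = -2 + (½)*12 = -2 + 6 = 4)
-120*d - 48 = -120*4 - 48 = -480 - 48 = -528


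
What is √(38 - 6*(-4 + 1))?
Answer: 2*√14 ≈ 7.4833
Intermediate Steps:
√(38 - 6*(-4 + 1)) = √(38 - 6*(-3)) = √(38 + 18) = √56 = 2*√14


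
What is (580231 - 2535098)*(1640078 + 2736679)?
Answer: -8555977826319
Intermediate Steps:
(580231 - 2535098)*(1640078 + 2736679) = -1954867*4376757 = -8555977826319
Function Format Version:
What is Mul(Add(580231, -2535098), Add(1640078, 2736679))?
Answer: -8555977826319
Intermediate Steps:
Mul(Add(580231, -2535098), Add(1640078, 2736679)) = Mul(-1954867, 4376757) = -8555977826319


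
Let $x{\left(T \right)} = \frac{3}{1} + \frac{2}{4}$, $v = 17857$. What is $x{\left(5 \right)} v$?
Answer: $\frac{124999}{2} \approx 62500.0$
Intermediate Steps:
$x{\left(T \right)} = \frac{7}{2}$ ($x{\left(T \right)} = 3 \cdot 1 + 2 \cdot \frac{1}{4} = 3 + \frac{1}{2} = \frac{7}{2}$)
$x{\left(5 \right)} v = \frac{7}{2} \cdot 17857 = \frac{124999}{2}$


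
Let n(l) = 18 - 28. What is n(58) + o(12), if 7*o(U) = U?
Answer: -58/7 ≈ -8.2857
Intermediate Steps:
n(l) = -10
o(U) = U/7
n(58) + o(12) = -10 + (1/7)*12 = -10 + 12/7 = -58/7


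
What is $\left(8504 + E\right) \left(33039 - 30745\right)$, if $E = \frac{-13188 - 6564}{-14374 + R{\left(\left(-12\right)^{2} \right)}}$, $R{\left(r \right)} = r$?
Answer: $\frac{138823327784}{7115} \approx 1.9511 \cdot 10^{7}$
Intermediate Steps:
$E = \frac{9876}{7115}$ ($E = \frac{-13188 - 6564}{-14374 + \left(-12\right)^{2}} = - \frac{19752}{-14374 + 144} = - \frac{19752}{-14230} = \left(-19752\right) \left(- \frac{1}{14230}\right) = \frac{9876}{7115} \approx 1.3881$)
$\left(8504 + E\right) \left(33039 - 30745\right) = \left(8504 + \frac{9876}{7115}\right) \left(33039 - 30745\right) = \frac{60515836}{7115} \cdot 2294 = \frac{138823327784}{7115}$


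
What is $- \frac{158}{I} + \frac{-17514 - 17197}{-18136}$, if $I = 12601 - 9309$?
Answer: $\frac{27850781}{14925928} \approx 1.8659$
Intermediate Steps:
$I = 3292$
$- \frac{158}{I} + \frac{-17514 - 17197}{-18136} = - \frac{158}{3292} + \frac{-17514 - 17197}{-18136} = \left(-158\right) \frac{1}{3292} - - \frac{34711}{18136} = - \frac{79}{1646} + \frac{34711}{18136} = \frac{27850781}{14925928}$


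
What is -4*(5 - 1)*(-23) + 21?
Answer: 389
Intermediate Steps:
-4*(5 - 1)*(-23) + 21 = -4*4*(-23) + 21 = -16*(-23) + 21 = 368 + 21 = 389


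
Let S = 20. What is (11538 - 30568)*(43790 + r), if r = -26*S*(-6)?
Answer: -892697300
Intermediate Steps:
r = 3120 (r = -26*20*(-6) = -520*(-6) = 3120)
(11538 - 30568)*(43790 + r) = (11538 - 30568)*(43790 + 3120) = -19030*46910 = -892697300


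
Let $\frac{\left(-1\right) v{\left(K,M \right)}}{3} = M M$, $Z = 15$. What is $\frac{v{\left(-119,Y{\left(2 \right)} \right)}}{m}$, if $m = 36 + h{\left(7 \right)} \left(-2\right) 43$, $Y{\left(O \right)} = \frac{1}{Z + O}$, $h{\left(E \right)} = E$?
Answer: $\frac{3}{163574} \approx 1.834 \cdot 10^{-5}$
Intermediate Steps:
$Y{\left(O \right)} = \frac{1}{15 + O}$
$m = -566$ ($m = 36 + 7 \left(-2\right) 43 = 36 - 602 = -566$)
$v{\left(K,M \right)} = - 3 M^{2}$ ($v{\left(K,M \right)} = - 3 M M = - 3 M^{2}$)
$\frac{v{\left(-119,Y{\left(2 \right)} \right)}}{m} = \frac{\left(-3\right) \left(\frac{1}{15 + 2}\right)^{2}}{-566} = - 3 \left(\frac{1}{17}\right)^{2} \left(- \frac{1}{566}\right) = - \frac{3}{289} \left(- \frac{1}{566}\right) = \left(-3\right) \frac{1}{289} \left(- \frac{1}{566}\right) = \left(- \frac{3}{289}\right) \left(- \frac{1}{566}\right) = \frac{3}{163574}$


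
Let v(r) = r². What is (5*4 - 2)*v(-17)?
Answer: 5202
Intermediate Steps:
(5*4 - 2)*v(-17) = (5*4 - 2)*(-17)² = (20 - 2)*289 = 18*289 = 5202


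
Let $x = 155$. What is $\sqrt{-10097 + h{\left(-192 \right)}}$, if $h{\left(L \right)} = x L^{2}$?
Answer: $\sqrt{5703823} \approx 2388.3$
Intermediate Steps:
$h{\left(L \right)} = 155 L^{2}$
$\sqrt{-10097 + h{\left(-192 \right)}} = \sqrt{-10097 + 155 \left(-192\right)^{2}} = \sqrt{-10097 + 155 \cdot 36864} = \sqrt{-10097 + 5713920} = \sqrt{5703823}$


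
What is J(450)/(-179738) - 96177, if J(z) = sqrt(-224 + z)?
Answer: -96177 - sqrt(226)/179738 ≈ -96177.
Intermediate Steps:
J(450)/(-179738) - 96177 = sqrt(-224 + 450)/(-179738) - 96177 = sqrt(226)*(-1/179738) - 96177 = -sqrt(226)/179738 - 96177 = -96177 - sqrt(226)/179738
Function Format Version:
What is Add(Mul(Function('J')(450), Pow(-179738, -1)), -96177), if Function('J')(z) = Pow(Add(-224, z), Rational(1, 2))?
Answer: Add(-96177, Mul(Rational(-1, 179738), Pow(226, Rational(1, 2)))) ≈ -96177.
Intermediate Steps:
Add(Mul(Function('J')(450), Pow(-179738, -1)), -96177) = Add(Mul(Pow(Add(-224, 450), Rational(1, 2)), Pow(-179738, -1)), -96177) = Add(Mul(Pow(226, Rational(1, 2)), Rational(-1, 179738)), -96177) = Add(Mul(Rational(-1, 179738), Pow(226, Rational(1, 2))), -96177) = Add(-96177, Mul(Rational(-1, 179738), Pow(226, Rational(1, 2))))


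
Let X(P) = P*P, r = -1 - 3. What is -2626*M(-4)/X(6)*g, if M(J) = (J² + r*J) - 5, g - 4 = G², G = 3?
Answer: -51207/2 ≈ -25604.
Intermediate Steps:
g = 13 (g = 4 + 3² = 4 + 9 = 13)
r = -4
X(P) = P²
M(J) = -5 + J² - 4*J (M(J) = (J² - 4*J) - 5 = -5 + J² - 4*J)
-2626*M(-4)/X(6)*g = -2626*(-5 + (-4)² - 4*(-4))/(6²)*13 = -2626*(-5 + 16 + 16)/36*13 = -2626*27*(1/36)*13 = -3939*13/2 = -2626*39/4 = -51207/2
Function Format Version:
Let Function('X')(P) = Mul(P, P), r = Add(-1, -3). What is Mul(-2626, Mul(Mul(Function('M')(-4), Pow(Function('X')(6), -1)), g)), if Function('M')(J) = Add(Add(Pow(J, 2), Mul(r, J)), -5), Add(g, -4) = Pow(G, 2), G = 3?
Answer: Rational(-51207, 2) ≈ -25604.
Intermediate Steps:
g = 13 (g = Add(4, Pow(3, 2)) = Add(4, 9) = 13)
r = -4
Function('X')(P) = Pow(P, 2)
Function('M')(J) = Add(-5, Pow(J, 2), Mul(-4, J)) (Function('M')(J) = Add(Add(Pow(J, 2), Mul(-4, J)), -5) = Add(-5, Pow(J, 2), Mul(-4, J)))
Mul(-2626, Mul(Mul(Function('M')(-4), Pow(Function('X')(6), -1)), g)) = Mul(-2626, Mul(Mul(Add(-5, Pow(-4, 2), Mul(-4, -4)), Pow(Pow(6, 2), -1)), 13)) = Mul(-2626, Mul(Mul(Add(-5, 16, 16), Pow(36, -1)), 13)) = Mul(-2626, Mul(Mul(27, Rational(1, 36)), 13)) = Mul(-2626, Mul(Rational(3, 4), 13)) = Mul(-2626, Rational(39, 4)) = Rational(-51207, 2)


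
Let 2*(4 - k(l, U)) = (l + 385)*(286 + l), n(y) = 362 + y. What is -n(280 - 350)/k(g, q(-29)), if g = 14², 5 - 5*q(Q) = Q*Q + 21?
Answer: 292/140017 ≈ 0.0020855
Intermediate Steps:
q(Q) = -16/5 - Q²/5 (q(Q) = 1 - (Q*Q + 21)/5 = 1 - (Q² + 21)/5 = 1 - (21 + Q²)/5 = 1 + (-21/5 - Q²/5) = -16/5 - Q²/5)
g = 196
k(l, U) = 4 - (286 + l)*(385 + l)/2 (k(l, U) = 4 - (l + 385)*(286 + l)/2 = 4 - (385 + l)*(286 + l)/2 = 4 - (286 + l)*(385 + l)/2)
-n(280 - 350)/k(g, q(-29)) = -(362 + (280 - 350))/(-55051 - 671/2*196 - ½*196²) = -(362 - 70)/(-55051 - 65758 - ½*38416) = -292/(-55051 - 65758 - 19208) = -292/(-140017) = -292*(-1)/140017 = -1*(-292/140017) = 292/140017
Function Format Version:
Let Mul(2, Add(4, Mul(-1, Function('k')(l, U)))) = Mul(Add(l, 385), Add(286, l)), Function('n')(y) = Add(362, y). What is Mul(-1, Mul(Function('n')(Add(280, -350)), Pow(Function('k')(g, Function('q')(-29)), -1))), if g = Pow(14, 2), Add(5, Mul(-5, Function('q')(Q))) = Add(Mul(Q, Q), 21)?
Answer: Rational(292, 140017) ≈ 0.0020855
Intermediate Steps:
Function('q')(Q) = Add(Rational(-16, 5), Mul(Rational(-1, 5), Pow(Q, 2))) (Function('q')(Q) = Add(1, Mul(Rational(-1, 5), Add(Mul(Q, Q), 21))) = Add(1, Mul(Rational(-1, 5), Add(Pow(Q, 2), 21))) = Add(1, Mul(Rational(-1, 5), Add(21, Pow(Q, 2)))) = Add(1, Add(Rational(-21, 5), Mul(Rational(-1, 5), Pow(Q, 2)))) = Add(Rational(-16, 5), Mul(Rational(-1, 5), Pow(Q, 2))))
g = 196
Function('k')(l, U) = Add(4, Mul(Rational(-1, 2), Add(286, l), Add(385, l))) (Function('k')(l, U) = Add(4, Mul(Rational(-1, 2), Mul(Add(l, 385), Add(286, l)))) = Add(4, Mul(Rational(-1, 2), Mul(Add(385, l), Add(286, l)))) = Add(4, Mul(Rational(-1, 2), Mul(Add(286, l), Add(385, l)))) = Add(4, Mul(Rational(-1, 2), Add(286, l), Add(385, l))))
Mul(-1, Mul(Function('n')(Add(280, -350)), Pow(Function('k')(g, Function('q')(-29)), -1))) = Mul(-1, Mul(Add(362, Add(280, -350)), Pow(Add(-55051, Mul(Rational(-671, 2), 196), Mul(Rational(-1, 2), Pow(196, 2))), -1))) = Mul(-1, Mul(Add(362, -70), Pow(Add(-55051, -65758, Mul(Rational(-1, 2), 38416)), -1))) = Mul(-1, Mul(292, Pow(Add(-55051, -65758, -19208), -1))) = Mul(-1, Mul(292, Pow(-140017, -1))) = Mul(-1, Mul(292, Rational(-1, 140017))) = Mul(-1, Rational(-292, 140017)) = Rational(292, 140017)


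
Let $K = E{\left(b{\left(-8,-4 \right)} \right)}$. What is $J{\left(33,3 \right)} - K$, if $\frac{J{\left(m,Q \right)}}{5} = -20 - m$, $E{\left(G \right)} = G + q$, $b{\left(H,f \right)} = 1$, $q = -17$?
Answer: $-249$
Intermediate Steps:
$E{\left(G \right)} = -17 + G$ ($E{\left(G \right)} = G - 17 = -17 + G$)
$K = -16$ ($K = -17 + 1 = -16$)
$J{\left(m,Q \right)} = -100 - 5 m$ ($J{\left(m,Q \right)} = 5 \left(-20 - m\right) = -100 - 5 m$)
$J{\left(33,3 \right)} - K = \left(-100 - 165\right) - -16 = \left(-100 - 165\right) + 16 = -265 + 16 = -249$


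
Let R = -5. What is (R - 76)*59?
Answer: -4779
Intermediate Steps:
(R - 76)*59 = (-5 - 76)*59 = -81*59 = -4779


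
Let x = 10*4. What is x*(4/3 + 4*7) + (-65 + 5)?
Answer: 3340/3 ≈ 1113.3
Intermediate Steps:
x = 40
x*(4/3 + 4*7) + (-65 + 5) = 40*(4/3 + 4*7) + (-65 + 5) = 40*(4*(1/3) + 28) - 60 = 40*(4/3 + 28) - 60 = 40*(88/3) - 60 = 3520/3 - 60 = 3340/3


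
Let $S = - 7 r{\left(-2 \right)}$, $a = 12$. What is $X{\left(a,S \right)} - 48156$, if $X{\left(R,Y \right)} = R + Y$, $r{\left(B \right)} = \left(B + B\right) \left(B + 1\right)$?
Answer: $-48172$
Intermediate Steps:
$r{\left(B \right)} = 2 B \left(1 + B\right)$
$S = -28$ ($S = - 7 \cdot 2 \left(-2\right) \left(1 - 2\right) = - 7 \cdot 2 \left(-2\right) \left(-1\right) = \left(-7\right) 4 = -28$)
$X{\left(a,S \right)} - 48156 = \left(12 - 28\right) - 48156 = -16 - 48156 = -48172$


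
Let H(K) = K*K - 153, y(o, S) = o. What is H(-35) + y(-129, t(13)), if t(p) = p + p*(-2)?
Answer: 943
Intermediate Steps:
t(p) = -p (t(p) = p - 2*p = -p)
H(K) = -153 + K**2 (H(K) = K**2 - 153 = -153 + K**2)
H(-35) + y(-129, t(13)) = (-153 + (-35)**2) - 129 = (-153 + 1225) - 129 = 1072 - 129 = 943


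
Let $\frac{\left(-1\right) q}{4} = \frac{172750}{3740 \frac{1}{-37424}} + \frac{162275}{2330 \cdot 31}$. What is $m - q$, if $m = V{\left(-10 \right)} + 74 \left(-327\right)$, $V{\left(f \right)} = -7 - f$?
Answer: $- \frac{9372001294125}{1350701} \approx -6.9386 \cdot 10^{6}$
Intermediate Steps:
$m = -24195$ ($m = \left(-7 - -10\right) + 74 \left(-327\right) = \left(-7 + 10\right) - 24198 = 3 - 24198 = -24195$)
$q = \frac{9339321083430}{1350701}$ ($q = - 4 \left(\frac{172750}{3740 \frac{1}{-37424}} + \frac{162275}{2330 \cdot 31}\right) = - 4 \left(\frac{172750}{3740 \left(- \frac{1}{37424}\right)} + \frac{162275}{72230}\right) = - 4 \left(\frac{172750}{- \frac{935}{9356}} + 162275 \cdot \frac{1}{72230}\right) = - 4 \left(172750 \left(- \frac{9356}{935}\right) + \frac{32455}{14446}\right) = - 4 \left(- \frac{323249800}{187} + \frac{32455}{14446}\right) = \left(-4\right) \left(- \frac{4669660541715}{2701402}\right) = \frac{9339321083430}{1350701} \approx 6.9144 \cdot 10^{6}$)
$m - q = -24195 - \frac{9339321083430}{1350701} = - \frac{9372001294125}{1350701}$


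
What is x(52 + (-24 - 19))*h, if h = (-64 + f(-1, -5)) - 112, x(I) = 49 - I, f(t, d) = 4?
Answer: -6880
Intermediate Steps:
h = -172 (h = (-64 + 4) - 112 = -60 - 112 = -172)
x(52 + (-24 - 19))*h = (49 - (52 + (-24 - 19)))*(-172) = (49 - (52 - 43))*(-172) = (49 - 1*9)*(-172) = (49 - 9)*(-172) = 40*(-172) = -6880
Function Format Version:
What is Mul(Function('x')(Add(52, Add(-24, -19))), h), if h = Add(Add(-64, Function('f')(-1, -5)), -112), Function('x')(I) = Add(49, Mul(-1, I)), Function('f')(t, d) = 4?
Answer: -6880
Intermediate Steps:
h = -172 (h = Add(Add(-64, 4), -112) = Add(-60, -112) = -172)
Mul(Function('x')(Add(52, Add(-24, -19))), h) = Mul(Add(49, Mul(-1, Add(52, Add(-24, -19)))), -172) = Mul(Add(49, Mul(-1, Add(52, -43))), -172) = Mul(Add(49, Mul(-1, 9)), -172) = Mul(Add(49, -9), -172) = Mul(40, -172) = -6880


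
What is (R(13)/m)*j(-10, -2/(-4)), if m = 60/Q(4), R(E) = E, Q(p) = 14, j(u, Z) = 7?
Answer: 637/30 ≈ 21.233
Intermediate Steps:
m = 30/7 (m = 60/14 = 60*(1/14) = 30/7 ≈ 4.2857)
(R(13)/m)*j(-10, -2/(-4)) = (13/(30/7))*7 = ((7/30)*13)*7 = (91/30)*7 = 637/30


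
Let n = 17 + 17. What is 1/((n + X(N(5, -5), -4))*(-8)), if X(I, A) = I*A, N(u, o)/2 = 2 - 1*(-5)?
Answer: 1/176 ≈ 0.0056818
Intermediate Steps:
N(u, o) = 14 (N(u, o) = 2*(2 - 1*(-5)) = 2*(2 + 5) = 2*7 = 14)
n = 34
X(I, A) = A*I
1/((n + X(N(5, -5), -4))*(-8)) = 1/((34 - 4*14)*(-8)) = 1/((34 - 56)*(-8)) = 1/(-22*(-8)) = 1/176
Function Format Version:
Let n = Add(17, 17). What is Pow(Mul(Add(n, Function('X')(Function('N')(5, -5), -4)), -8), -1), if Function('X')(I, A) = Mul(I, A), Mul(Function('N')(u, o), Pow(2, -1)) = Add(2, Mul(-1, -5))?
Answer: Rational(1, 176) ≈ 0.0056818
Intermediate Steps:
Function('N')(u, o) = 14 (Function('N')(u, o) = Mul(2, Add(2, Mul(-1, -5))) = Mul(2, Add(2, 5)) = Mul(2, 7) = 14)
n = 34
Function('X')(I, A) = Mul(A, I)
Pow(Mul(Add(n, Function('X')(Function('N')(5, -5), -4)), -8), -1) = Pow(Mul(Add(34, Mul(-4, 14)), -8), -1) = Pow(Mul(Add(34, -56), -8), -1) = Pow(Mul(-22, -8), -1) = Pow(176, -1) = Rational(1, 176)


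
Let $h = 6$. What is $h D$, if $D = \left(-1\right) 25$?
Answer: $-150$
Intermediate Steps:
$D = -25$
$h D = 6 \left(-25\right) = -150$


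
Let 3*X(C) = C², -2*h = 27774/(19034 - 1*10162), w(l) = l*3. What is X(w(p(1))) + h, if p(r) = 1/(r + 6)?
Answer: -653847/434728 ≈ -1.5040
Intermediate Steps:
p(r) = 1/(6 + r)
w(l) = 3*l
h = -13887/8872 (h = -13887/(19034 - 1*10162) = -13887/(19034 - 10162) = -13887/8872 ≈ -1.5653)
X(C) = C²/3
X(w(p(1))) + h = (3/(6 + 1))²/3 - 13887/8872 = (3/7)²/3 - 13887/8872 = (⅓)*(9/49) - 13887/8872 = 3/49 - 13887/8872 = -653847/434728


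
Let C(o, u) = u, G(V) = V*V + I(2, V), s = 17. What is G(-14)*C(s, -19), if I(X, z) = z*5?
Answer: -2394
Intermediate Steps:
I(X, z) = 5*z
G(V) = V**2 + 5*V (G(V) = V*V + 5*V = V**2 + 5*V)
G(-14)*C(s, -19) = -14*(5 - 14)*(-19) = -14*(-9)*(-19) = 126*(-19) = -2394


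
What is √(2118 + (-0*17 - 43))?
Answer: 5*√83 ≈ 45.552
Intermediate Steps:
√(2118 + (-0*17 - 43)) = √(2118 + (-87*0 - 43)) = √(2118 + (0 - 43)) = √(2118 - 43) = √2075 = 5*√83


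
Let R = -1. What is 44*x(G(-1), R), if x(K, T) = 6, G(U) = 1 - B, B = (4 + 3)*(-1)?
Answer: 264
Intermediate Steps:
B = -7 (B = 7*(-1) = -7)
G(U) = 8 (G(U) = 1 - 1*(-7) = 1 + 7 = 8)
44*x(G(-1), R) = 44*6 = 264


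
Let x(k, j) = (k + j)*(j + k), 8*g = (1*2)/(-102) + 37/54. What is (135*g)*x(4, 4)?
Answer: 12220/17 ≈ 718.82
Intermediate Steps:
g = 611/7344 (g = ((1*2)/(-102) + 37/54)/8 = (2*(-1/102) + 37*(1/54))/8 = (-1/51 + 37/54)/8 = (⅛)*(611/918) = 611/7344 ≈ 0.083197)
x(k, j) = (j + k)² (x(k, j) = (j + k)*(j + k) = (j + k)²)
(135*g)*x(4, 4) = (135*(611/7344))*(4 + 4)² = (3055/272)*8² = (3055/272)*64 = 12220/17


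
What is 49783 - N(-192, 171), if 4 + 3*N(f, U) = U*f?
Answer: 182185/3 ≈ 60728.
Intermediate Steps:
N(f, U) = -4/3 + U*f/3 (N(f, U) = -4/3 + (U*f)/3 = -4/3 + U*f/3)
49783 - N(-192, 171) = 49783 - (-4/3 + (⅓)*171*(-192)) = 49783 - (-4/3 - 10944) = 49783 - 1*(-32836/3) = 49783 + 32836/3 = 182185/3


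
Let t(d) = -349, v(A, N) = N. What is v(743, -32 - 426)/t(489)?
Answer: 458/349 ≈ 1.3123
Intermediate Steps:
v(743, -32 - 426)/t(489) = (-32 - 426)/(-349) = -458*(-1/349) = 458/349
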